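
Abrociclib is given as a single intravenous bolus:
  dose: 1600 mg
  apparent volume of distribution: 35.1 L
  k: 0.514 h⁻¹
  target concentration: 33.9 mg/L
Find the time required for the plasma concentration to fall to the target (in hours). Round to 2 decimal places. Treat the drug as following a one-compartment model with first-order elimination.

0.58 h

C₀ = Dose / Vd = 1600 / 35.1 = 45.58 mg/L
t = ln(C₀ / C) / k = ln(45.58 / 33.9) / 0.5140
  = ln(1.345) / 0.5140 = 0.2964 / 0.5140 = 0.5767 h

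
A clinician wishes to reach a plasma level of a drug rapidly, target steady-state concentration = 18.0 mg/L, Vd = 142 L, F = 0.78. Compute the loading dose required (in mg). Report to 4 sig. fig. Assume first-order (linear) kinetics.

LD = Css × Vd / F = 18.0 × 142 / 0.78 = 3277 mg

3277 mg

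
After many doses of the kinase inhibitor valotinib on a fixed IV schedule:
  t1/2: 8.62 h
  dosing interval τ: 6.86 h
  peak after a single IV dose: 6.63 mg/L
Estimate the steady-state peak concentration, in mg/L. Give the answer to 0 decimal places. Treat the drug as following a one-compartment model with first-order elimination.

16 mg/L

k = ln2 / t½ = 0.693147 / 8.62 = 0.08041 h⁻¹
e^(−kτ) = e^(−0.08041 × 6.86) = 0.5760
Accumulation ratio R = 1 / (1 − e^(−kτ)) = 1 / (1 − 0.5760) = 2.358
Steady-state peak = C₀ × R = 6.63 × 2.358 = 15.63 mg/L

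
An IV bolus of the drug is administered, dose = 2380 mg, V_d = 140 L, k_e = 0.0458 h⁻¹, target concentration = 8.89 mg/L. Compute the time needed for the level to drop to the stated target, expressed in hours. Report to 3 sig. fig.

C₀ = Dose / Vd = 2380 / 140 = 17.00 mg/L
t = ln(C₀ / C) / k = ln(17.00 / 8.89) / 0.04580
  = ln(1.912) / 0.04580 = 0.6481 / 0.04580 = 14.15 h

14.2 h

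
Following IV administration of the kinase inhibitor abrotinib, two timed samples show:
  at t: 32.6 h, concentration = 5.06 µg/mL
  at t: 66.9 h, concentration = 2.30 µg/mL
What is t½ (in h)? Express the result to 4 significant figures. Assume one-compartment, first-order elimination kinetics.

30.15 h

k = ln(C₁/C₂) / (t₂ − t₁) = ln(5.06/2.30) / (66.9 − 32.6)
  = 0.7885 / 34.30 = 0.02299 h⁻¹
t½ = ln2 / k = 0.693147 / 0.02299 = 30.15 h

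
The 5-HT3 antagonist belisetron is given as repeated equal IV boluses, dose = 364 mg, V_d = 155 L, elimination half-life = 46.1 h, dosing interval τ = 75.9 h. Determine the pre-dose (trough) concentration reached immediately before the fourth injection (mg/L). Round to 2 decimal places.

C₀ per dose = Dose / Vd = 364 / 155 = 2.348 mg/L
k = ln2 / t½ = 0.693147 / 46.1 = 0.01504 h⁻¹
Fraction remaining after one interval: r = e^(−kτ) = e^(−0.01504 × 75.9) = 0.3193
Before dose 4, 3 doses have been given (aged 1τ, 2τ, 3τ).
C_trough = C₀ × (r + r² + … + r^3) = C₀ × r(1−r^3)/(1−r)
        = 2.348 × 0.3193 × (1 − 0.03255) / (1 − 0.3193) = 1.066 mg/L

1.07 mg/L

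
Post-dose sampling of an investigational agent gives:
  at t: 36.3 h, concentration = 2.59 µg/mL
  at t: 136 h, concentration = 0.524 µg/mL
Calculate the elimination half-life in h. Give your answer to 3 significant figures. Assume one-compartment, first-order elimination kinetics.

k = ln(C₁/C₂) / (t₂ − t₁) = ln(2.59/0.524) / (136 − 36.3)
  = 1.598 / 99.70 = 0.01603 h⁻¹
t½ = ln2 / k = 0.693147 / 0.01603 = 43.24 h

43.2 h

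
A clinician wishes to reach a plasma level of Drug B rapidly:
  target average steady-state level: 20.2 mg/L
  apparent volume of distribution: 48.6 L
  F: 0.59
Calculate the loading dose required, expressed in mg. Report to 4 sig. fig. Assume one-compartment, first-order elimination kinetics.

LD = Css × Vd / F = 20.2 × 48.6 / 0.59 = 1664 mg

1664 mg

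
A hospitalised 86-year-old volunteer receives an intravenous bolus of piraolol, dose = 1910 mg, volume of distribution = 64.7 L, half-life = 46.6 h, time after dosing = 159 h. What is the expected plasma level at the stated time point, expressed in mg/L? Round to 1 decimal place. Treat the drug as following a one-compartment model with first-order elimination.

C₀ = Dose / Vd = 1910 / 64.7 = 29.52 mg/L
k = ln2 / t½ = 0.693147 / 46.6 = 0.01487 h⁻¹
C = C₀ · e^(−k·t) = 29.52 × e^(−0.01487 × 159)
  = 29.52 × 0.09401 = 2.775 mg/L

2.8 mg/L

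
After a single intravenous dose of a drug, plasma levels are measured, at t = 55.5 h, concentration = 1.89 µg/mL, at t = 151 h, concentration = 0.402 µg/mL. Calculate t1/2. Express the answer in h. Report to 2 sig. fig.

43 h

k = ln(C₁/C₂) / (t₂ − t₁) = ln(1.89/0.402) / (151 − 55.5)
  = 1.548 / 95.50 = 0.01621 h⁻¹
t½ = ln2 / k = 0.693147 / 0.01621 = 42.76 h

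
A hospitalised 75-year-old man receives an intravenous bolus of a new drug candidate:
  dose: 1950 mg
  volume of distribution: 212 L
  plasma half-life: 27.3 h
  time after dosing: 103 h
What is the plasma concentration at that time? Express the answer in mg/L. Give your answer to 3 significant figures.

0.673 mg/L

C₀ = Dose / Vd = 1950 / 212 = 9.198 mg/L
k = ln2 / t½ = 0.693147 / 27.3 = 0.02539 h⁻¹
C = C₀ · e^(−k·t) = 9.198 × e^(−0.02539 × 103)
  = 9.198 × 0.07316 = 0.6729 mg/L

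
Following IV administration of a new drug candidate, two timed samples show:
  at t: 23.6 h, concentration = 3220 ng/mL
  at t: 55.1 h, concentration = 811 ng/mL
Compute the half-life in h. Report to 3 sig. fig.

k = ln(C₁/C₂) / (t₂ − t₁) = ln(3220/811) / (55.1 − 23.6)
  = 1.379 / 31.50 = 0.04378 h⁻¹
t½ = ln2 / k = 0.693147 / 0.04378 = 15.83 h

15.8 h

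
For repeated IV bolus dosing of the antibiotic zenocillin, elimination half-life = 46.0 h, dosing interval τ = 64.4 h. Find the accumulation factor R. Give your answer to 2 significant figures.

1.6

k = ln2 / t½ = 0.693147 / 46.0 = 0.01507 h⁻¹
e^(−kτ) = e^(−0.01507 × 64.4) = 0.3789
Accumulation ratio R = 1 / (1 − e^(−kτ)) = 1 / (1 − 0.3789) = 1.610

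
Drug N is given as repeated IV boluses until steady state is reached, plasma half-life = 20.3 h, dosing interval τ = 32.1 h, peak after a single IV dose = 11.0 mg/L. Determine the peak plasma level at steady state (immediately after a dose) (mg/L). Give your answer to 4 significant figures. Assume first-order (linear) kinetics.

k = ln2 / t½ = 0.693147 / 20.3 = 0.03415 h⁻¹
e^(−kτ) = e^(−0.03415 × 32.1) = 0.3341
Accumulation ratio R = 1 / (1 − e^(−kτ)) = 1 / (1 − 0.3341) = 1.502
Steady-state peak = C₀ × R = 11.0 × 1.502 = 16.52 mg/L

16.52 mg/L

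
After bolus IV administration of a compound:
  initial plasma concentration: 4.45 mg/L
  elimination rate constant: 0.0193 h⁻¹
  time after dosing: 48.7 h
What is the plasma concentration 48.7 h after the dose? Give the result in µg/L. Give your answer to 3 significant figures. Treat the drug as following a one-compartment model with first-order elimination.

C = C₀ · e^(−k·t) = 4.450 × e^(−0.01930 × 48.7)
  = 4.450 × 0.3907 = 1.739 mg/L
Convert: 1.739 mg/L × 1000 = 1739 µg/L

1740 µg/L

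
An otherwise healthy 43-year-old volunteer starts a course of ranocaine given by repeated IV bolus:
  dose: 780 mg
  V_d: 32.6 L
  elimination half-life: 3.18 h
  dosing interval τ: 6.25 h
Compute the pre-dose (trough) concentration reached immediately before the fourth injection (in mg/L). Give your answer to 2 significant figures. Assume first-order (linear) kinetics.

8.1 mg/L

C₀ per dose = Dose / Vd = 780 / 32.6 = 23.93 mg/L
k = ln2 / t½ = 0.693147 / 3.18 = 0.2180 h⁻¹
Fraction remaining after one interval: r = e^(−kτ) = e^(−0.2180 × 6.25) = 0.2560
Before dose 4, 3 doses have been given (aged 1τ, 2τ, 3τ).
C_trough = C₀ × (r + r² + … + r^3) = C₀ × r(1−r^3)/(1−r)
        = 23.93 × 0.2560 × (1 − 0.01678) / (1 − 0.2560) = 8.096 mg/L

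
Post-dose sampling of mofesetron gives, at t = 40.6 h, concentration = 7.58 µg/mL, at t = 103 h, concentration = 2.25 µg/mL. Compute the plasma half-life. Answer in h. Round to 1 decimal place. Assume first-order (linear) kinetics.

35.6 h

k = ln(C₁/C₂) / (t₂ − t₁) = ln(7.58/2.25) / (103 − 40.6)
  = 1.215 / 62.40 = 0.01947 h⁻¹
t½ = ln2 / k = 0.693147 / 0.01947 = 35.60 h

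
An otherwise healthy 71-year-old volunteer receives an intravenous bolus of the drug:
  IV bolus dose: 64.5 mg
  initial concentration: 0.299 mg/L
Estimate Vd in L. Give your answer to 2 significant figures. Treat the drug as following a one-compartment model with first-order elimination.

Vd = Dose / C₀ = 64.50 / 0.299 = 215.7 L

220 L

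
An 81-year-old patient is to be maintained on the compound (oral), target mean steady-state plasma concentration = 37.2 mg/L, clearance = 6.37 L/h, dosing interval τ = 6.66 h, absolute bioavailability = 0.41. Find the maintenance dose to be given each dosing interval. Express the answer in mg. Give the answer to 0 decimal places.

At steady state, F × (Dose/τ) = Css × CL.
Dose = Css × CL × τ / F = 37.2 × 6.370 × 6.66 / 0.41 = 3849 mg

3849 mg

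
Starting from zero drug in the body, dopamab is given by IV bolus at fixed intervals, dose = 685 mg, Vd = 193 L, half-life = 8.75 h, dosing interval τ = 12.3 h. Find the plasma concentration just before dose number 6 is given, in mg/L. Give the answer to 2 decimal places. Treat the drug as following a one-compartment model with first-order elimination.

C₀ per dose = Dose / Vd = 685 / 193 = 3.549 mg/L
k = ln2 / t½ = 0.693147 / 8.75 = 0.07922 h⁻¹
Fraction remaining after one interval: r = e^(−kτ) = e^(−0.07922 × 12.3) = 0.3774
Before dose 6, 5 doses have been given (aged 1τ, 2τ, 3τ, 4τ, 5τ).
C_trough = C₀ × (r + r² + … + r^5) = C₀ × r(1−r^5)/(1−r)
        = 3.549 × 0.3774 × (1 − 0.007656) / (1 − 0.3774) = 2.135 mg/L

2.14 mg/L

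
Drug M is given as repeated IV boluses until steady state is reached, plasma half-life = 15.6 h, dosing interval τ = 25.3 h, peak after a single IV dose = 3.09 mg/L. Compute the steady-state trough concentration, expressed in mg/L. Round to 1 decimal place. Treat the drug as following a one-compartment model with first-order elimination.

1.5 mg/L

k = ln2 / t½ = 0.693147 / 15.6 = 0.04443 h⁻¹
e^(−kτ) = e^(−0.04443 × 25.3) = 0.3250
Accumulation ratio R = 1 / (1 − e^(−kτ)) = 1 / (1 − 0.3250) = 1.481
Steady-state trough = C₀ × R × e^(−kτ) = 3.09 × 1.481 × 0.3250 = 1.487 mg/L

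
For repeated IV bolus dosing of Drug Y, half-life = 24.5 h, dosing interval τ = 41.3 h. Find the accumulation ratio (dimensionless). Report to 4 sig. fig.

1.451

k = ln2 / t½ = 0.693147 / 24.5 = 0.02829 h⁻¹
e^(−kτ) = e^(−0.02829 × 41.3) = 0.3109
Accumulation ratio R = 1 / (1 − e^(−kτ)) = 1 / (1 − 0.3109) = 1.451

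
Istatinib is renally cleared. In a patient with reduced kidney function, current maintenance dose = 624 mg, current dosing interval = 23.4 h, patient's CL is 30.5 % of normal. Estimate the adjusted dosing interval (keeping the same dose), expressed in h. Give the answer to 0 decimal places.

77 h

To keep the same average steady-state level, dosing rate must scale with clearance.
CL ratio = 30.5 / 100 = 0.3050
New interval (same dose) = 23.4 / 0.3050 = 76.72 h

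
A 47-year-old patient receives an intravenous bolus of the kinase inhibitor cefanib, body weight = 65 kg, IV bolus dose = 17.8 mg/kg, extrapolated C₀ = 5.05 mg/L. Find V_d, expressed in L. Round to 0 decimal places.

Dose = 17.8 × 65 = 1157 mg
Vd = Dose / C₀ = 1157 / 5.05 = 229.1 L

229 L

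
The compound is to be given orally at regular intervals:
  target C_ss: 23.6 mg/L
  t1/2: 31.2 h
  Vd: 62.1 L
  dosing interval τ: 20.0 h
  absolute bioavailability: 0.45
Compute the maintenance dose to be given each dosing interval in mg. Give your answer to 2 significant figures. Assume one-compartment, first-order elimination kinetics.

k = ln2 / t½ = 0.693147 / 31.2 = 0.02222 h⁻¹
CL = k × Vd = 0.02222 × 62.1 = 1.380 L/h
At steady state, F × (Dose/τ) = Css × CL.
Dose = Css × CL × τ / F = 23.6 × 1.380 × 20.0 / 0.45 = 1447 mg

1400 mg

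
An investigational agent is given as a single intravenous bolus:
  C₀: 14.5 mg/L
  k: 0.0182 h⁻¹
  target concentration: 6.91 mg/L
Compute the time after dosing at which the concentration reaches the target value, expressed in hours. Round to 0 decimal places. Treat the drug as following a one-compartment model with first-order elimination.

41 h

t = ln(C₀ / C) / k = ln(14.50 / 6.91) / 0.01820
  = ln(2.098) / 0.01820 = 0.7410 / 0.01820 = 40.71 h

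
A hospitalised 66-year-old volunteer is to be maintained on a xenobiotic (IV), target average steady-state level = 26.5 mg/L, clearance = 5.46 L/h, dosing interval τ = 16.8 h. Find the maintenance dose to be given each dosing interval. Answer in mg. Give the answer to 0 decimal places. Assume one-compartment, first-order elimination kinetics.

At steady state, Dose/τ = Css × CL.
Dose = Css × CL × τ = 26.5 × 5.460 × 16.8 = 2431 mg

2431 mg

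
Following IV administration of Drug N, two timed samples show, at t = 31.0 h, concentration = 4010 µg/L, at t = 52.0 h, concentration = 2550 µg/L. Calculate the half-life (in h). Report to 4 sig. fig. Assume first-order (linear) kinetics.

k = ln(C₁/C₂) / (t₂ − t₁) = ln(4010/2550) / (52.0 − 31.0)
  = 0.4527 / 21.00 = 0.02156 h⁻¹
t½ = ln2 / k = 0.693147 / 0.02156 = 32.15 h

32.15 h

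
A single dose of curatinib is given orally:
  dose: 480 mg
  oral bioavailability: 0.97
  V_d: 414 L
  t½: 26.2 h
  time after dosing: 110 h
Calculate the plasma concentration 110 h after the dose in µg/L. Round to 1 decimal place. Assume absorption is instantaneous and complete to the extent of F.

Amount reaching circulation = F × Dose = 0.97 × 480.0 = 465.6 mg
C₀ = F·Dose / Vd = 465.6 / 414 = 1.125 mg/L
k = ln2 / t½ = 0.693147 / 26.2 = 0.02646 h⁻¹
C = C₀ · e^(−k·t) = 1.125 × e^(−0.02646 × 110)
  = 1.125 × 0.05444 = 0.06125 mg/L
Convert: 0.06125 mg/L × 1000 = 61.25 µg/L

61.3 µg/L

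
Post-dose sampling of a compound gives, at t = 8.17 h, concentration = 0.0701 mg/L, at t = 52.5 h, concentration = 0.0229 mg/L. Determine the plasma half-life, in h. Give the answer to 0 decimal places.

27 h

k = ln(C₁/C₂) / (t₂ − t₁) = ln(0.0701/0.0229) / (52.5 − 8.17)
  = 1.119 / 44.33 = 0.02524 h⁻¹
t½ = ln2 / k = 0.693147 / 0.02524 = 27.46 h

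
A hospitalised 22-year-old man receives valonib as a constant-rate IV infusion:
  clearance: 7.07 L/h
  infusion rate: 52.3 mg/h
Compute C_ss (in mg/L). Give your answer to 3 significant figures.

7.40 mg/L

At steady state Css = R₀ / CL = 52.3 / 7.070 = 7.397 mg/L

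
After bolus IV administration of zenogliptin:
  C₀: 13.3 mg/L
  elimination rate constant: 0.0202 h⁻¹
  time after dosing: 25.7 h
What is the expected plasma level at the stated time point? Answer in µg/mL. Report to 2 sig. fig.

C = C₀ · e^(−k·t) = 13.30 × e^(−0.02020 × 25.7)
  = 13.30 × 0.5950 = 7.914 mg/L
(7.914 mg/L = 7.914 µg/mL)

7.9 µg/mL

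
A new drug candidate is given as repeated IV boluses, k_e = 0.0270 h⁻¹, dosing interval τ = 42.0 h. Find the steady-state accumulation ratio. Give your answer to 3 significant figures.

e^(−kτ) = e^(−0.02700 × 42.0) = 0.3217
Accumulation ratio R = 1 / (1 − e^(−kτ)) = 1 / (1 − 0.3217) = 1.474

1.47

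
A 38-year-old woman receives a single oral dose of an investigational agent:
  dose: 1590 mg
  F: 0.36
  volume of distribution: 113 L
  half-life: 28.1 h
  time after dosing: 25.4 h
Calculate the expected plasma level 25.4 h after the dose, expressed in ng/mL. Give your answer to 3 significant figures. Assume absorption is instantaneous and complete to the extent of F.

Amount reaching circulation = F × Dose = 0.36 × 1590 = 572.4 mg
C₀ = F·Dose / Vd = 572.4 / 113 = 5.065 mg/L
k = ln2 / t½ = 0.693147 / 28.1 = 0.02467 h⁻¹
C = C₀ · e^(−k·t) = 5.065 × e^(−0.02467 × 25.4)
  = 5.065 × 0.5344 = 2.707 mg/L
Convert: 2.707 mg/L × 1000 = 2707 ng/mL

2710 ng/mL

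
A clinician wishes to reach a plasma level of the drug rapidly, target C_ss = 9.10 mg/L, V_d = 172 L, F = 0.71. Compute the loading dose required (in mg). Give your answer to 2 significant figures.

2200 mg

LD = Css × Vd / F = 9.10 × 172 / 0.71 = 2205 mg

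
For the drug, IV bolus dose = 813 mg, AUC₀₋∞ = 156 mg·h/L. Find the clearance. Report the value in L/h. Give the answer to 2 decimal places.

5.21 L/h

CL = Dose / AUC = 813 / 156 = 5.212 L/h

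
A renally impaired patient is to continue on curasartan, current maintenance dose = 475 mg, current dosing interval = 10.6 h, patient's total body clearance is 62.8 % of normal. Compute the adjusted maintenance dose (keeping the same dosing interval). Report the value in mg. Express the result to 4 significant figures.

298.3 mg

To keep the same average steady-state level, dosing rate must scale with clearance.
CL ratio = 62.8 / 100 = 0.6280
New dose (same interval) = 475 × 0.6280 = 298.3 mg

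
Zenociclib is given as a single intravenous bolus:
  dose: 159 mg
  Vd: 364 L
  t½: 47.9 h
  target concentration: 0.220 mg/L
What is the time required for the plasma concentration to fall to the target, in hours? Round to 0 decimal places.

C₀ = Dose / Vd = 159.0 / 364 = 0.4368 mg/L
k = ln2 / t½ = 0.693147 / 47.9 = 0.01447 h⁻¹
t = ln(C₀ / C) / k = ln(0.4368 / 0.220) / 0.01447
  = ln(1.985) / 0.01447 = 0.6856 / 0.01447 = 47.38 h

47 h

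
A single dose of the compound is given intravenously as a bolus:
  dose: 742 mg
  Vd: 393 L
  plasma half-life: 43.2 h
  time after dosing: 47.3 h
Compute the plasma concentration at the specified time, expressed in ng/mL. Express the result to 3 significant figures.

884 ng/mL

C₀ = Dose / Vd = 742.0 / 393 = 1.888 mg/L
k = ln2 / t½ = 0.693147 / 43.2 = 0.01605 h⁻¹
C = C₀ · e^(−k·t) = 1.888 × e^(−0.01605 × 47.3)
  = 1.888 × 0.4681 = 0.8838 mg/L
Convert: 0.8838 mg/L × 1000 = 883.8 ng/mL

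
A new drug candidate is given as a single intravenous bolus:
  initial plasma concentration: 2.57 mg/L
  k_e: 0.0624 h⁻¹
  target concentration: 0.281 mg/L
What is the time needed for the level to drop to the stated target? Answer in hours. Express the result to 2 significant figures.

35 h

t = ln(C₀ / C) / k = ln(2.570 / 0.281) / 0.06240
  = ln(9.146) / 0.06240 = 2.213 / 0.06240 = 35.46 h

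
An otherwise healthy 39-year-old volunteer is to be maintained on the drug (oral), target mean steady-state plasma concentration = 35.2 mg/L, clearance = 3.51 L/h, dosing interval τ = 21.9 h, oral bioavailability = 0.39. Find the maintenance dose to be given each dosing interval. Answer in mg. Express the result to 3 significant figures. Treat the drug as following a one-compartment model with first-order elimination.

6940 mg

At steady state, F × (Dose/τ) = Css × CL.
Dose = Css × CL × τ / F = 35.2 × 3.510 × 21.9 / 0.39 = 6938 mg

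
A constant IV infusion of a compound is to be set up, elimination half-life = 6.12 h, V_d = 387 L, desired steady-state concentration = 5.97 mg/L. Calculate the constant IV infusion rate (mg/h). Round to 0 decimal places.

262 mg/h

k = ln2 / t½ = 0.693147 / 6.12 = 0.1133 h⁻¹
CL = k × Vd = 0.1133 × 387 = 43.85 L/h
At steady state, infusion rate R₀ = Css × CL = 5.97 × 43.85 = 261.8 mg/h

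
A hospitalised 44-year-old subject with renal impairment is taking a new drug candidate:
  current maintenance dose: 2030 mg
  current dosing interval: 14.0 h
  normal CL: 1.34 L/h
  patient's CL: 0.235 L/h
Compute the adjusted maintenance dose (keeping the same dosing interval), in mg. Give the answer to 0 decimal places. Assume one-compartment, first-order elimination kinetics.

356 mg

To keep the same average steady-state level, dosing rate must scale with clearance.
CL ratio = 0.235 / 1.34 = 0.1754
New dose (same interval) = 2030 × 0.1754 = 356.1 mg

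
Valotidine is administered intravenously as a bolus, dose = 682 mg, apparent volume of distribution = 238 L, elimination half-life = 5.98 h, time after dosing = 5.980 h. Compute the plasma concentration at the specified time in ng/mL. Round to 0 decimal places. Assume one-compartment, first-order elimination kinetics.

C₀ = Dose / Vd = 682.0 / 238 = 2.866 mg/L
k = ln2 / t½ = 0.693147 / 5.98 = 0.1159 h⁻¹
t / t½ = 5.980 / 5.98 = 1 half-lives
C = C₀ × (1/2)^1 = 2.866 × 0.5000 = 1.433 mg/L
Convert: 1.433 mg/L × 1000 = 1433 ng/mL

1433 ng/mL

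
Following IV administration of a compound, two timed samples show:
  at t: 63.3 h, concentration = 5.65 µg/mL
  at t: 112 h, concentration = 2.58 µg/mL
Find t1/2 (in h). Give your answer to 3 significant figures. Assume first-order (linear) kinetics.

43.1 h

k = ln(C₁/C₂) / (t₂ − t₁) = ln(5.65/2.58) / (112 − 63.3)
  = 0.7839 / 48.70 = 0.01610 h⁻¹
t½ = ln2 / k = 0.693147 / 0.01610 = 43.05 h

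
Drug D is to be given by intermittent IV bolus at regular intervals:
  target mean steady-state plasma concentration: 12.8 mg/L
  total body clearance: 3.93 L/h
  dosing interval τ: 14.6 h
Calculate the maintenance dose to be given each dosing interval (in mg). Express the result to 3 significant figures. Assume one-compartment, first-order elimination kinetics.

At steady state, Dose/τ = Css × CL.
Dose = Css × CL × τ = 12.8 × 3.930 × 14.6 = 734.4 mg

734 mg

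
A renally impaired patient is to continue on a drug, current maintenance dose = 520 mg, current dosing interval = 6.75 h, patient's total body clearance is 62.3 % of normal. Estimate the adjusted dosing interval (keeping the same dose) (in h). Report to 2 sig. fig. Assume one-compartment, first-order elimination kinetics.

11 h

To keep the same average steady-state level, dosing rate must scale with clearance.
CL ratio = 62.3 / 100 = 0.6230
New interval (same dose) = 6.75 / 0.6230 = 10.83 h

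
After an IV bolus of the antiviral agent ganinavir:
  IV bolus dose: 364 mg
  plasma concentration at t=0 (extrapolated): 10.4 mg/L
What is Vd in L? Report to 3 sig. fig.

Vd = Dose / C₀ = 364.0 / 10.4 = 35.00 L

35.0 L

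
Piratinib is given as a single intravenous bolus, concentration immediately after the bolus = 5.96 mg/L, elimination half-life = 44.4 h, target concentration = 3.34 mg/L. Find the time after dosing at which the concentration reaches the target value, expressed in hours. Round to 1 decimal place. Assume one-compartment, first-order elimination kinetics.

37.1 h

k = ln2 / t½ = 0.693147 / 44.4 = 0.01561 h⁻¹
t = ln(C₀ / C) / k = ln(5.960 / 3.34) / 0.01561
  = ln(1.784) / 0.01561 = 0.5789 / 0.01561 = 37.09 h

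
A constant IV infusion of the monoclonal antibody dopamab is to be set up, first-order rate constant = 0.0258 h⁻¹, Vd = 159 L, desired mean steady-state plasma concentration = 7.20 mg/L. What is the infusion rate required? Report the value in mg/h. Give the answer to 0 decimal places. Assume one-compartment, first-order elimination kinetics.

30 mg/h

CL = k × Vd = 0.02580 × 159 = 4.102 L/h
At steady state, infusion rate R₀ = Css × CL = 7.20 × 4.102 = 29.53 mg/h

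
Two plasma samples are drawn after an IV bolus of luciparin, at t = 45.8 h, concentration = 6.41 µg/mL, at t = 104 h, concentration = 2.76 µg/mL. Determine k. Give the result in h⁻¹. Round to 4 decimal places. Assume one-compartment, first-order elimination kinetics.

k = ln(C₁/C₂) / (t₂ − t₁) = ln(6.41/2.76) / (104 − 45.8)
  = 0.8426 / 58.20 = 0.01448 h⁻¹

0.0145 h⁻¹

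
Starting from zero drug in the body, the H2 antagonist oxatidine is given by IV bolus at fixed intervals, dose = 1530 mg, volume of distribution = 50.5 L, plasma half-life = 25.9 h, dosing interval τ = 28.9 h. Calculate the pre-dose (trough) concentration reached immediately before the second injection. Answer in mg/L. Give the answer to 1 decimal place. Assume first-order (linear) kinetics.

14.0 mg/L

C₀ per dose = Dose / Vd = 1530 / 50.5 = 30.30 mg/L
k = ln2 / t½ = 0.693147 / 25.9 = 0.02676 h⁻¹
Fraction remaining after one interval: r = e^(−kτ) = e^(−0.02676 × 28.9) = 0.4615
Before dose 2, 1 dose has been given (aged 1τ).
C_trough = C₀ × r = 30.30 × 0.4615 = 13.98 mg/L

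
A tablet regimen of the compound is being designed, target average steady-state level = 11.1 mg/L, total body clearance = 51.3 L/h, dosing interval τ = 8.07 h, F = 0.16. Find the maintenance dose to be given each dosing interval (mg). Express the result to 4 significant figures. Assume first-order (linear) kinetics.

At steady state, F × (Dose/τ) = Css × CL.
Dose = Css × CL × τ / F = 11.1 × 51.30 × 8.07 / 0.16 = 28720 mg

28720 mg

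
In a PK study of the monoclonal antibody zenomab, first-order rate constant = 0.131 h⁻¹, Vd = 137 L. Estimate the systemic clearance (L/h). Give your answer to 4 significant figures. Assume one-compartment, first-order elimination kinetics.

CL = k × Vd = 0.131 × 137 = 17.95 L/h

17.95 L/h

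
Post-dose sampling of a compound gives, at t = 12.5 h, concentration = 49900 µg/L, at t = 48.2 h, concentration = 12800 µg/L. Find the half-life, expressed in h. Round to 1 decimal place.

k = ln(C₁/C₂) / (t₂ − t₁) = ln(49900/12800) / (48.2 − 12.5)
  = 1.361 / 35.70 = 0.03812 h⁻¹
t½ = ln2 / k = 0.693147 / 0.03812 = 18.18 h

18.2 h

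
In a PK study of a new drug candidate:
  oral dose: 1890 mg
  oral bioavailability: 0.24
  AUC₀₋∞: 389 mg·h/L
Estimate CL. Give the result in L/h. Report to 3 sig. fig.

1.17 L/h

CL = F·Dose / AUC = 0.24 × 1890 / 389 = 1.166 L/h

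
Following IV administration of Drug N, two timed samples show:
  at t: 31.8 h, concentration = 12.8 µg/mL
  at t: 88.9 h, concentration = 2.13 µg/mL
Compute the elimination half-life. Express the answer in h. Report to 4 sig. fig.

k = ln(C₁/C₂) / (t₂ − t₁) = ln(12.8/2.13) / (88.9 − 31.8)
  = 1.793 / 57.10 = 0.03140 h⁻¹
t½ = ln2 / k = 0.693147 / 0.03140 = 22.07 h

22.07 h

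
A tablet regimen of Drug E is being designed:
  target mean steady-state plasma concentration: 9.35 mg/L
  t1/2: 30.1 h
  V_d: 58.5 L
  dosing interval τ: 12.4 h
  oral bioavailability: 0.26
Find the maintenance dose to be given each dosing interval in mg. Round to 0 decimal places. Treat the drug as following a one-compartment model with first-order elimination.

601 mg

k = ln2 / t½ = 0.693147 / 30.1 = 0.02303 h⁻¹
CL = k × Vd = 0.02303 × 58.5 = 1.347 L/h
At steady state, F × (Dose/τ) = Css × CL.
Dose = Css × CL × τ / F = 9.35 × 1.347 × 12.4 / 0.26 = 600.7 mg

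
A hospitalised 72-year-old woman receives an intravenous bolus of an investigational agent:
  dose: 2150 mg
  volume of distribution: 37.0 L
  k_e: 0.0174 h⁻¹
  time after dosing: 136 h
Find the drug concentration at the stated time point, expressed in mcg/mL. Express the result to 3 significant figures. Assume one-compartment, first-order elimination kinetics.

C₀ = Dose / Vd = 2150 / 37.0 = 58.11 mg/L
C = C₀ · e^(−k·t) = 58.11 × e^(−0.01740 × 136)
  = 58.11 × 0.09382 = 5.452 mg/L
(5.452 mg/L = 5.452 mcg/mL)

5.45 mcg/mL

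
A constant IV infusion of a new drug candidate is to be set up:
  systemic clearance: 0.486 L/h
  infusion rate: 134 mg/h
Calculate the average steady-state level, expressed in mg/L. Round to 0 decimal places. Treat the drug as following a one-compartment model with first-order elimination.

At steady state Css = R₀ / CL = 134 / 0.4860 = 275.7 mg/L

276 mg/L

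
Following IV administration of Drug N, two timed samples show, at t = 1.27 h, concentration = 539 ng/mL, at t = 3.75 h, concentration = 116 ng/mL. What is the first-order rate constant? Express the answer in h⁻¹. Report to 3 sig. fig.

0.619 h⁻¹

k = ln(C₁/C₂) / (t₂ − t₁) = ln(539/116) / (3.75 − 1.27)
  = 1.536 / 2.480 = 0.6194 h⁻¹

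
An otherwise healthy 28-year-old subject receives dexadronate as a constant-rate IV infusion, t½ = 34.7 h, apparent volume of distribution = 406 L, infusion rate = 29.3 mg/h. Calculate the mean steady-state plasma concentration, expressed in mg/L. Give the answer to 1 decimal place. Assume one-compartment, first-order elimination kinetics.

3.6 mg/L

k = ln2 / t½ = 0.693147 / 34.7 = 0.01998 h⁻¹
CL = k × Vd = 0.01998 × 406 = 8.112 L/h
At steady state Css = R₀ / CL = 29.3 / 8.112 = 3.612 mg/L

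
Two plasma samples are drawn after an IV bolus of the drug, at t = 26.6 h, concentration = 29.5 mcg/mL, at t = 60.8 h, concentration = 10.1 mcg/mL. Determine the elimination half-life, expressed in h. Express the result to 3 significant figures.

22.1 h

k = ln(C₁/C₂) / (t₂ − t₁) = ln(29.5/10.1) / (60.8 − 26.6)
  = 1.072 / 34.20 = 0.03135 h⁻¹
t½ = ln2 / k = 0.693147 / 0.03135 = 22.11 h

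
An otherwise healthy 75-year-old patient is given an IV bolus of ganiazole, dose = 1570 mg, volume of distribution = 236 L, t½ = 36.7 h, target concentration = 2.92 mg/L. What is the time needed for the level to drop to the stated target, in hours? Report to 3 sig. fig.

43.6 h

C₀ = Dose / Vd = 1570 / 236 = 6.653 mg/L
k = ln2 / t½ = 0.693147 / 36.7 = 0.01889 h⁻¹
t = ln(C₀ / C) / k = ln(6.653 / 2.92) / 0.01889
  = ln(2.278) / 0.01889 = 0.8233 / 0.01889 = 43.58 h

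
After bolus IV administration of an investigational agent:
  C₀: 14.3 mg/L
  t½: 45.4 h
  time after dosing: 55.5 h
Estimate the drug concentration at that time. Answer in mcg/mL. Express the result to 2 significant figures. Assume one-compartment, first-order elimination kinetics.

6.1 mcg/mL

k = ln2 / t½ = 0.693147 / 45.4 = 0.01527 h⁻¹
C = C₀ · e^(−k·t) = 14.30 × e^(−0.01527 × 55.5)
  = 14.30 × 0.4285 = 6.128 mg/L
(6.128 mg/L = 6.128 mcg/mL)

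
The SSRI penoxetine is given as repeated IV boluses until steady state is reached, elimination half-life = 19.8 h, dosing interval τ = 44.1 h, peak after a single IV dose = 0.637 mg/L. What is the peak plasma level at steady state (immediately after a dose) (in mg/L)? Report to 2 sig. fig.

k = ln2 / t½ = 0.693147 / 19.8 = 0.03501 h⁻¹
e^(−kτ) = e^(−0.03501 × 44.1) = 0.2135
Accumulation ratio R = 1 / (1 − e^(−kτ)) = 1 / (1 − 0.2135) = 1.271
Steady-state peak = C₀ × R = 0.637 × 1.271 = 0.8096 mg/L

0.81 mg/L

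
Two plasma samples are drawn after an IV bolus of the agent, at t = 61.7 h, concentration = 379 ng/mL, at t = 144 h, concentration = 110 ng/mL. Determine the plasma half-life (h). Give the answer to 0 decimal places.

k = ln(C₁/C₂) / (t₂ − t₁) = ln(379/110) / (144 − 61.7)
  = 1.237 / 82.30 = 0.01503 h⁻¹
t½ = ln2 / k = 0.693147 / 0.01503 = 46.12 h

46 h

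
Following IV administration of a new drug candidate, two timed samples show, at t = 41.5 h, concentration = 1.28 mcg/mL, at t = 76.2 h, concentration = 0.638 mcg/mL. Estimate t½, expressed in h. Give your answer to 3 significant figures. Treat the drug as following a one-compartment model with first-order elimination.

k = ln(C₁/C₂) / (t₂ − t₁) = ln(1.28/0.638) / (76.2 − 41.5)
  = 0.6963 / 34.70 = 0.02007 h⁻¹
t½ = ln2 / k = 0.693147 / 0.02007 = 34.54 h

34.5 h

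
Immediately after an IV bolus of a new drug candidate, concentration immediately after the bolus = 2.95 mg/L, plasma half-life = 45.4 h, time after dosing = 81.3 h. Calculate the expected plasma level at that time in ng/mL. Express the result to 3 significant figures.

k = ln2 / t½ = 0.693147 / 45.4 = 0.01527 h⁻¹
C = C₀ · e^(−k·t) = 2.950 × e^(−0.01527 × 81.3)
  = 2.950 × 0.2890 = 0.8526 mg/L
Convert: 0.8526 mg/L × 1000 = 852.6 ng/mL

853 ng/mL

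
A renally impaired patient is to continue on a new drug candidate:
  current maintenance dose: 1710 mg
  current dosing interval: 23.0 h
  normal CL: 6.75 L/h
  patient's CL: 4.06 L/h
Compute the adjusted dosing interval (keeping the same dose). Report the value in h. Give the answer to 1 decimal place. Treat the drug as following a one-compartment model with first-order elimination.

To keep the same average steady-state level, dosing rate must scale with clearance.
CL ratio = 4.06 / 6.75 = 0.6015
New interval (same dose) = 23.0 / 0.6015 = 38.24 h

38.2 h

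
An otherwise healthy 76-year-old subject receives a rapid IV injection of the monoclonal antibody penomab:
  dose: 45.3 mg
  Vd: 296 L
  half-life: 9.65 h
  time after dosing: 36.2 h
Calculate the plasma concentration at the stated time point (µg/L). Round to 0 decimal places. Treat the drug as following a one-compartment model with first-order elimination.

11 µg/L

C₀ = Dose / Vd = 45.30 / 296 = 0.1530 mg/L
k = ln2 / t½ = 0.693147 / 9.65 = 0.07183 h⁻¹
C = C₀ · e^(−k·t) = 0.1530 × e^(−0.07183 × 36.2)
  = 0.1530 × 0.07426 = 0.01136 mg/L
Convert: 0.01136 mg/L × 1000 = 11.36 µg/L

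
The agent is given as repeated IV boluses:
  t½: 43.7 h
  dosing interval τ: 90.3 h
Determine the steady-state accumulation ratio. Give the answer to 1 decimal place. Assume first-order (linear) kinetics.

1.3

k = ln2 / t½ = 0.693147 / 43.7 = 0.01586 h⁻¹
e^(−kτ) = e^(−0.01586 × 90.3) = 0.2388
Accumulation ratio R = 1 / (1 − e^(−kτ)) = 1 / (1 − 0.2388) = 1.314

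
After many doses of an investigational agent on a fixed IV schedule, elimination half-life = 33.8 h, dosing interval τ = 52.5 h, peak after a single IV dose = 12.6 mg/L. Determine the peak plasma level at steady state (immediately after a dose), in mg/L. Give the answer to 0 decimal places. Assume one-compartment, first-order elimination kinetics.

k = ln2 / t½ = 0.693147 / 33.8 = 0.02051 h⁻¹
e^(−kτ) = e^(−0.02051 × 52.5) = 0.3407
Accumulation ratio R = 1 / (1 − e^(−kτ)) = 1 / (1 − 0.3407) = 1.517
Steady-state peak = C₀ × R = 12.6 × 1.517 = 19.11 mg/L

19 mg/L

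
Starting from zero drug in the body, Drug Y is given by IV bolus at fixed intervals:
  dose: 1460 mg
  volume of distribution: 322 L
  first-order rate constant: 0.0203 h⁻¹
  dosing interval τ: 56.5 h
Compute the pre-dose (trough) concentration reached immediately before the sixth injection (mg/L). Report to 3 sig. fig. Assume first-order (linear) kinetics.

2.10 mg/L

C₀ per dose = Dose / Vd = 1460 / 322 = 4.534 mg/L
Fraction remaining after one interval: r = e^(−kτ) = e^(−0.02030 × 56.5) = 0.3176
Before dose 6, 5 doses have been given (aged 1τ, 2τ, 3τ, 4τ, 5τ).
C_trough = C₀ × (r + r² + … + r^5) = C₀ × r(1−r^5)/(1−r)
        = 4.534 × 0.3176 × (1 − 0.003231) / (1 − 0.3176) = 2.103 mg/L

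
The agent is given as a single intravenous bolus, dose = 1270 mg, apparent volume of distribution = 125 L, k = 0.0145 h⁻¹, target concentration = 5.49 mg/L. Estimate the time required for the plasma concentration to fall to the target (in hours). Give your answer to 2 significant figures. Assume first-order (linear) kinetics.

42 h

C₀ = Dose / Vd = 1270 / 125 = 10.16 mg/L
t = ln(C₀ / C) / k = ln(10.16 / 5.49) / 0.01450
  = ln(1.851) / 0.01450 = 0.6157 / 0.01450 = 42.46 h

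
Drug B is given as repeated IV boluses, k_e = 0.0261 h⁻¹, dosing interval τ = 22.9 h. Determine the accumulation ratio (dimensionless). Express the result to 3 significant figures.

e^(−kτ) = e^(−0.02610 × 22.9) = 0.5501
Accumulation ratio R = 1 / (1 − e^(−kτ)) = 1 / (1 − 0.5501) = 2.223

2.22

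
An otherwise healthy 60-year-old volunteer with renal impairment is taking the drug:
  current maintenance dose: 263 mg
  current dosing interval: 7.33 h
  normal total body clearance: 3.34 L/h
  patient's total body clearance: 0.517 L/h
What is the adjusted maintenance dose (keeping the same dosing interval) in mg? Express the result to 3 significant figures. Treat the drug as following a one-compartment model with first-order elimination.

To keep the same average steady-state level, dosing rate must scale with clearance.
CL ratio = 0.517 / 3.34 = 0.1548
New dose (same interval) = 263 × 0.1548 = 40.71 mg

40.7 mg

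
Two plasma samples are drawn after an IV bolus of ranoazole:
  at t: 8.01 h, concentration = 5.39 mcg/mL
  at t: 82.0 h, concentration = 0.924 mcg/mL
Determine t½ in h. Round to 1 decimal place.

29.1 h

k = ln(C₁/C₂) / (t₂ − t₁) = ln(5.39/0.924) / (82.0 − 8.01)
  = 1.764 / 73.99 = 0.02384 h⁻¹
t½ = ln2 / k = 0.693147 / 0.02384 = 29.07 h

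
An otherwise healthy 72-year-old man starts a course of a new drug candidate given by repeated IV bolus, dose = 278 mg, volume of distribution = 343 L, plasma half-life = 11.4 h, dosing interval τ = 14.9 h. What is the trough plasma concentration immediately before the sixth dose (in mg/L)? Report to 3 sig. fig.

C₀ per dose = Dose / Vd = 278 / 343 = 0.8105 mg/L
k = ln2 / t½ = 0.693147 / 11.4 = 0.06080 h⁻¹
Fraction remaining after one interval: r = e^(−kτ) = e^(−0.06080 × 14.9) = 0.4042
Before dose 6, 5 doses have been given (aged 1τ, 2τ, 3τ, 4τ, 5τ).
C_trough = C₀ × (r + r² + … + r^5) = C₀ × r(1−r^5)/(1−r)
        = 0.8105 × 0.4042 × (1 − 0.01079) / (1 − 0.4042) = 0.5439 mg/L

0.544 mg/L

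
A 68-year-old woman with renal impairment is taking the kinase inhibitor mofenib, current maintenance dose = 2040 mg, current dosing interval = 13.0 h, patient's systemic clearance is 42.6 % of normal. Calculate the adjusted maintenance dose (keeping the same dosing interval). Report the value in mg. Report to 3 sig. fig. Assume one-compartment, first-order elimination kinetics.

869 mg

To keep the same average steady-state level, dosing rate must scale with clearance.
CL ratio = 42.6 / 100 = 0.4260
New dose (same interval) = 2040 × 0.4260 = 869.0 mg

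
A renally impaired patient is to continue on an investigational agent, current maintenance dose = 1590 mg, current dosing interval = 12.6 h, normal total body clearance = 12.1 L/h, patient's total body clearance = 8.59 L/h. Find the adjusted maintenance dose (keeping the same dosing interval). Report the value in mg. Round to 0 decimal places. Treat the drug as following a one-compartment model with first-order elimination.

1129 mg

To keep the same average steady-state level, dosing rate must scale with clearance.
CL ratio = 8.59 / 12.1 = 0.7099
New dose (same interval) = 1590 × 0.7099 = 1129 mg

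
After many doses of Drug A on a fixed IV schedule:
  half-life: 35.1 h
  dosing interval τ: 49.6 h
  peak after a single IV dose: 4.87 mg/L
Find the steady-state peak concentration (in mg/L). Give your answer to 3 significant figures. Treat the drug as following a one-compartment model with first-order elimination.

k = ln2 / t½ = 0.693147 / 35.1 = 0.01975 h⁻¹
e^(−kτ) = e^(−0.01975 × 49.6) = 0.3755
Accumulation ratio R = 1 / (1 − e^(−kτ)) = 1 / (1 − 0.3755) = 1.601
Steady-state peak = C₀ × R = 4.87 × 1.601 = 7.797 mg/L

7.80 mg/L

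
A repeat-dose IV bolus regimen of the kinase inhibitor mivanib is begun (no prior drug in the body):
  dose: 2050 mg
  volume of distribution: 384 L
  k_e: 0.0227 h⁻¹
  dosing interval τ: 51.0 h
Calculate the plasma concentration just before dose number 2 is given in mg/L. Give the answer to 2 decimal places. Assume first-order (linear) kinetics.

C₀ per dose = Dose / Vd = 2050 / 384 = 5.339 mg/L
Fraction remaining after one interval: r = e^(−kτ) = e^(−0.02270 × 51.0) = 0.3142
Before dose 2, 1 dose has been given (aged 1τ).
C_trough = C₀ × r = 5.339 × 0.3142 = 1.678 mg/L

1.68 mg/L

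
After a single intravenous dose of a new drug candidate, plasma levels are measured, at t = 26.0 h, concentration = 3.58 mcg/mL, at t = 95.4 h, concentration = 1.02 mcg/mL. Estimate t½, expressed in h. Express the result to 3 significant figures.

k = ln(C₁/C₂) / (t₂ − t₁) = ln(3.58/1.02) / (95.4 − 26.0)
  = 1.256 / 69.40 = 0.01810 h⁻¹
t½ = ln2 / k = 0.693147 / 0.01810 = 38.30 h

38.3 h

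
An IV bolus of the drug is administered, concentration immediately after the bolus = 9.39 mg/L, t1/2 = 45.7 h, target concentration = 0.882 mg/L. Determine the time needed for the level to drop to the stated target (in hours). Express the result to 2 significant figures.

k = ln2 / t½ = 0.693147 / 45.7 = 0.01517 h⁻¹
t = ln(C₀ / C) / k = ln(9.390 / 0.882) / 0.01517
  = ln(10.65) / 0.01517 = 2.366 / 0.01517 = 156.0 h

160 h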